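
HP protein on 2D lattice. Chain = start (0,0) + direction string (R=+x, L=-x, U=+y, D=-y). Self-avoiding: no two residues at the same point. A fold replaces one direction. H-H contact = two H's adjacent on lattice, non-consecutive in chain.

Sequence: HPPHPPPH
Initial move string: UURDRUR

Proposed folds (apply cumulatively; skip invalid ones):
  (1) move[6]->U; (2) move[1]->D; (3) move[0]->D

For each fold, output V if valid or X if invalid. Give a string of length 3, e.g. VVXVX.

Answer: VXX

Derivation:
Initial: UURDRUR -> [(0, 0), (0, 1), (0, 2), (1, 2), (1, 1), (2, 1), (2, 2), (3, 2)]
Fold 1: move[6]->U => UURDRUU VALID
Fold 2: move[1]->D => UDRDRUU INVALID (collision), skipped
Fold 3: move[0]->D => DURDRUU INVALID (collision), skipped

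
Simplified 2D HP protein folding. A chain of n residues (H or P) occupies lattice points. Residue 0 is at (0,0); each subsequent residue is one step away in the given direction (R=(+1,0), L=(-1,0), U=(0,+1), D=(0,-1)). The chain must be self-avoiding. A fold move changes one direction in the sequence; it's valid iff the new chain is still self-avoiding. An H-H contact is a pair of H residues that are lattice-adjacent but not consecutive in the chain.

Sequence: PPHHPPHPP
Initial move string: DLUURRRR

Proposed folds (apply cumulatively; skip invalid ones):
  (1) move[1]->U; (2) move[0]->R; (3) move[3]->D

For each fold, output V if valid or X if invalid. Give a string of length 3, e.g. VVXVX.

Answer: XXX

Derivation:
Initial: DLUURRRR -> [(0, 0), (0, -1), (-1, -1), (-1, 0), (-1, 1), (0, 1), (1, 1), (2, 1), (3, 1)]
Fold 1: move[1]->U => DUUURRRR INVALID (collision), skipped
Fold 2: move[0]->R => RLUURRRR INVALID (collision), skipped
Fold 3: move[3]->D => DLUDRRRR INVALID (collision), skipped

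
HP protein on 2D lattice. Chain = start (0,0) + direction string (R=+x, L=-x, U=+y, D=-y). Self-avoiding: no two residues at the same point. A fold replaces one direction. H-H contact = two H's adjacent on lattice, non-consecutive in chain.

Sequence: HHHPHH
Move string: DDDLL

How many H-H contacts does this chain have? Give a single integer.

Answer: 0

Derivation:
Positions: [(0, 0), (0, -1), (0, -2), (0, -3), (-1, -3), (-2, -3)]
No H-H contacts found.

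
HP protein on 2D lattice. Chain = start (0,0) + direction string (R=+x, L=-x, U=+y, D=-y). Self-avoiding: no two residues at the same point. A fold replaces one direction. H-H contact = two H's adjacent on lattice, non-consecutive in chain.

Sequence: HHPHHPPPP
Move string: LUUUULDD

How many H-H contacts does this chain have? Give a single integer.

Positions: [(0, 0), (-1, 0), (-1, 1), (-1, 2), (-1, 3), (-1, 4), (-2, 4), (-2, 3), (-2, 2)]
No H-H contacts found.

Answer: 0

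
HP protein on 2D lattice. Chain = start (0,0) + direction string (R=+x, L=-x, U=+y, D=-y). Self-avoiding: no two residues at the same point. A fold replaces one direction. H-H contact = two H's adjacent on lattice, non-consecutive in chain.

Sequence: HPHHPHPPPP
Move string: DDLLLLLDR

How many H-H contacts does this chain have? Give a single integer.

Positions: [(0, 0), (0, -1), (0, -2), (-1, -2), (-2, -2), (-3, -2), (-4, -2), (-5, -2), (-5, -3), (-4, -3)]
No H-H contacts found.

Answer: 0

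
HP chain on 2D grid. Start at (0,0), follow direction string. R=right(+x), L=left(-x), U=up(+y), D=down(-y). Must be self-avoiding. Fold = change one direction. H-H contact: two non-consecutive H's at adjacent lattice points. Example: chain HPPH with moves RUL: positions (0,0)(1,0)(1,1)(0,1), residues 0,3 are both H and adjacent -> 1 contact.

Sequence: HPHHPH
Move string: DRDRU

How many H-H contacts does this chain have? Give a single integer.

Answer: 1

Derivation:
Positions: [(0, 0), (0, -1), (1, -1), (1, -2), (2, -2), (2, -1)]
H-H contact: residue 2 @(1,-1) - residue 5 @(2, -1)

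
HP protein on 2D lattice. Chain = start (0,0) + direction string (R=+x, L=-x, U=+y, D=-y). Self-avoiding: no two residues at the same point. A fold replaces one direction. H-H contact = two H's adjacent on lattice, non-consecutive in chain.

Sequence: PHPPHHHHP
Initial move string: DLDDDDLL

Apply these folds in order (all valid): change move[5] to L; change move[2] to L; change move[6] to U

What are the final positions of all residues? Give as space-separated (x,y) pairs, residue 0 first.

Initial moves: DLDDDDLL
Fold: move[5]->L => DLDDDLLL (positions: [(0, 0), (0, -1), (-1, -1), (-1, -2), (-1, -3), (-1, -4), (-2, -4), (-3, -4), (-4, -4)])
Fold: move[2]->L => DLLDDLLL (positions: [(0, 0), (0, -1), (-1, -1), (-2, -1), (-2, -2), (-2, -3), (-3, -3), (-4, -3), (-5, -3)])
Fold: move[6]->U => DLLDDLUL (positions: [(0, 0), (0, -1), (-1, -1), (-2, -1), (-2, -2), (-2, -3), (-3, -3), (-3, -2), (-4, -2)])

Answer: (0,0) (0,-1) (-1,-1) (-2,-1) (-2,-2) (-2,-3) (-3,-3) (-3,-2) (-4,-2)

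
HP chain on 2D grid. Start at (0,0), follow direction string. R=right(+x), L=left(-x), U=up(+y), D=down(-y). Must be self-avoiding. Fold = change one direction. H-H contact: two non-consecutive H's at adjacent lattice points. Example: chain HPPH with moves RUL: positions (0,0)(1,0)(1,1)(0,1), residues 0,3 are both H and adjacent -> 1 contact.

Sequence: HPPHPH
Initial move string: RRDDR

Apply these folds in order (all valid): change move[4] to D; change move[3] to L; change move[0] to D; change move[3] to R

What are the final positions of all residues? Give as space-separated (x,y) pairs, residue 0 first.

Answer: (0,0) (0,-1) (1,-1) (1,-2) (2,-2) (2,-3)

Derivation:
Initial moves: RRDDR
Fold: move[4]->D => RRDDD (positions: [(0, 0), (1, 0), (2, 0), (2, -1), (2, -2), (2, -3)])
Fold: move[3]->L => RRDLD (positions: [(0, 0), (1, 0), (2, 0), (2, -1), (1, -1), (1, -2)])
Fold: move[0]->D => DRDLD (positions: [(0, 0), (0, -1), (1, -1), (1, -2), (0, -2), (0, -3)])
Fold: move[3]->R => DRDRD (positions: [(0, 0), (0, -1), (1, -1), (1, -2), (2, -2), (2, -3)])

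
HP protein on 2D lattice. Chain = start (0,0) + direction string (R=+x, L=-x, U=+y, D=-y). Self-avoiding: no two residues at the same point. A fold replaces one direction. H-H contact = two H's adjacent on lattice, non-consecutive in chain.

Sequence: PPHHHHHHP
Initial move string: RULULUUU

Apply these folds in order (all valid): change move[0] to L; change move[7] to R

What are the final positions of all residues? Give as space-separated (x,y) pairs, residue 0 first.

Initial moves: RULULUUU
Fold: move[0]->L => LULULUUU (positions: [(0, 0), (-1, 0), (-1, 1), (-2, 1), (-2, 2), (-3, 2), (-3, 3), (-3, 4), (-3, 5)])
Fold: move[7]->R => LULULUUR (positions: [(0, 0), (-1, 0), (-1, 1), (-2, 1), (-2, 2), (-3, 2), (-3, 3), (-3, 4), (-2, 4)])

Answer: (0,0) (-1,0) (-1,1) (-2,1) (-2,2) (-3,2) (-3,3) (-3,4) (-2,4)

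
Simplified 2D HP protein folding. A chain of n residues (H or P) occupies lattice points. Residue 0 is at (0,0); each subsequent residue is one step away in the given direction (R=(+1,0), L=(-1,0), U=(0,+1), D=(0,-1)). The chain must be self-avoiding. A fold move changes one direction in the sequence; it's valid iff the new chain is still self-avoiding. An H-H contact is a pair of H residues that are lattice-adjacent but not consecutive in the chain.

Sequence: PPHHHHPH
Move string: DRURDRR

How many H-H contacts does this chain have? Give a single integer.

Answer: 1

Derivation:
Positions: [(0, 0), (0, -1), (1, -1), (1, 0), (2, 0), (2, -1), (3, -1), (4, -1)]
H-H contact: residue 2 @(1,-1) - residue 5 @(2, -1)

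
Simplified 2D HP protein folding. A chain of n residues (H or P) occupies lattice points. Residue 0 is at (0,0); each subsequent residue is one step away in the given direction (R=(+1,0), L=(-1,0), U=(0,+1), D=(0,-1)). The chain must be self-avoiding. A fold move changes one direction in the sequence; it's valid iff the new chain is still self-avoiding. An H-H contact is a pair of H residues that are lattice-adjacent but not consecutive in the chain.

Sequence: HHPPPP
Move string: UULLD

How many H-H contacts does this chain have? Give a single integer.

Positions: [(0, 0), (0, 1), (0, 2), (-1, 2), (-2, 2), (-2, 1)]
No H-H contacts found.

Answer: 0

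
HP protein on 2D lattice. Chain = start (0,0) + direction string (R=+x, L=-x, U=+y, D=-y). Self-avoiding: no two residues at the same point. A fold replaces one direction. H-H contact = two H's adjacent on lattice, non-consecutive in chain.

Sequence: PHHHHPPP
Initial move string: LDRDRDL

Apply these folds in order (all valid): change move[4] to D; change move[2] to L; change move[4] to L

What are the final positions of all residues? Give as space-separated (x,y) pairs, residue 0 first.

Initial moves: LDRDRDL
Fold: move[4]->D => LDRDDDL (positions: [(0, 0), (-1, 0), (-1, -1), (0, -1), (0, -2), (0, -3), (0, -4), (-1, -4)])
Fold: move[2]->L => LDLDDDL (positions: [(0, 0), (-1, 0), (-1, -1), (-2, -1), (-2, -2), (-2, -3), (-2, -4), (-3, -4)])
Fold: move[4]->L => LDLDLDL (positions: [(0, 0), (-1, 0), (-1, -1), (-2, -1), (-2, -2), (-3, -2), (-3, -3), (-4, -3)])

Answer: (0,0) (-1,0) (-1,-1) (-2,-1) (-2,-2) (-3,-2) (-3,-3) (-4,-3)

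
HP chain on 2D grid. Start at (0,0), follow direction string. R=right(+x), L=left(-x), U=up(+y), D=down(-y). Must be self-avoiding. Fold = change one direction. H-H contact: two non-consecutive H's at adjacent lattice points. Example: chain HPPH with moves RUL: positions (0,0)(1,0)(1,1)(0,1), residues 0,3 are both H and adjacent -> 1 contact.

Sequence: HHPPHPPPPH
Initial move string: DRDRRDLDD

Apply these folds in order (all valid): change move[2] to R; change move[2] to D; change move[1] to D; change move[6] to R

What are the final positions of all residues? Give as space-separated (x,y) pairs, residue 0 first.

Initial moves: DRDRRDLDD
Fold: move[2]->R => DRRRRDLDD (positions: [(0, 0), (0, -1), (1, -1), (2, -1), (3, -1), (4, -1), (4, -2), (3, -2), (3, -3), (3, -4)])
Fold: move[2]->D => DRDRRDLDD (positions: [(0, 0), (0, -1), (1, -1), (1, -2), (2, -2), (3, -2), (3, -3), (2, -3), (2, -4), (2, -5)])
Fold: move[1]->D => DDDRRDLDD (positions: [(0, 0), (0, -1), (0, -2), (0, -3), (1, -3), (2, -3), (2, -4), (1, -4), (1, -5), (1, -6)])
Fold: move[6]->R => DDDRRDRDD (positions: [(0, 0), (0, -1), (0, -2), (0, -3), (1, -3), (2, -3), (2, -4), (3, -4), (3, -5), (3, -6)])

Answer: (0,0) (0,-1) (0,-2) (0,-3) (1,-3) (2,-3) (2,-4) (3,-4) (3,-5) (3,-6)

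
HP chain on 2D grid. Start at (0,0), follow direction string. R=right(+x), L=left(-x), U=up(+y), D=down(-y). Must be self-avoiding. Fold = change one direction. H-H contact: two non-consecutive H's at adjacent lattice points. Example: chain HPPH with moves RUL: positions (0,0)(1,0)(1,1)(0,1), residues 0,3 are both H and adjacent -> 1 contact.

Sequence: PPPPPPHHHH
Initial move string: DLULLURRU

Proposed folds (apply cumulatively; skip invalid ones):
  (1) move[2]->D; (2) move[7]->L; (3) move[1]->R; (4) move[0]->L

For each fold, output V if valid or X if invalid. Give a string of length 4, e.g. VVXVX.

Answer: XXXV

Derivation:
Initial: DLULLURRU -> [(0, 0), (0, -1), (-1, -1), (-1, 0), (-2, 0), (-3, 0), (-3, 1), (-2, 1), (-1, 1), (-1, 2)]
Fold 1: move[2]->D => DLDLLURRU INVALID (collision), skipped
Fold 2: move[7]->L => DLULLURLU INVALID (collision), skipped
Fold 3: move[1]->R => DRULLURRU INVALID (collision), skipped
Fold 4: move[0]->L => LLULLURRU VALID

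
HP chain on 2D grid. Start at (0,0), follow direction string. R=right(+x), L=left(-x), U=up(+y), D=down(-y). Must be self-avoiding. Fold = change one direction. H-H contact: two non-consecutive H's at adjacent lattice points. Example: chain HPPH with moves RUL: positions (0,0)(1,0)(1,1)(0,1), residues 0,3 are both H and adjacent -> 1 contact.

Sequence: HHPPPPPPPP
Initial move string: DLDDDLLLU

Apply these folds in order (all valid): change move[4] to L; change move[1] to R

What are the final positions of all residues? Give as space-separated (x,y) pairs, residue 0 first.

Initial moves: DLDDDLLLU
Fold: move[4]->L => DLDDLLLLU (positions: [(0, 0), (0, -1), (-1, -1), (-1, -2), (-1, -3), (-2, -3), (-3, -3), (-4, -3), (-5, -3), (-5, -2)])
Fold: move[1]->R => DRDDLLLLU (positions: [(0, 0), (0, -1), (1, -1), (1, -2), (1, -3), (0, -3), (-1, -3), (-2, -3), (-3, -3), (-3, -2)])

Answer: (0,0) (0,-1) (1,-1) (1,-2) (1,-3) (0,-3) (-1,-3) (-2,-3) (-3,-3) (-3,-2)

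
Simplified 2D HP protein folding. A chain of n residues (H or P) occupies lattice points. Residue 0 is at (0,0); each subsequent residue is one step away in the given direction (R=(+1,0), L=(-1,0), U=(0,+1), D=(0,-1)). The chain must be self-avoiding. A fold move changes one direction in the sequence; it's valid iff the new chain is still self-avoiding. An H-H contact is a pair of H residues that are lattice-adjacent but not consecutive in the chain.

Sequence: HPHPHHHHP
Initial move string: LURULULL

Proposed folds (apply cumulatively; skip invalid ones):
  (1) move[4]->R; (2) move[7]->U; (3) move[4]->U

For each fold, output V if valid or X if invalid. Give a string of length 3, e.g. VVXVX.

Initial: LURULULL -> [(0, 0), (-1, 0), (-1, 1), (0, 1), (0, 2), (-1, 2), (-1, 3), (-2, 3), (-3, 3)]
Fold 1: move[4]->R => LURURULL VALID
Fold 2: move[7]->U => LURURULU VALID
Fold 3: move[4]->U => LURUUULU VALID

Answer: VVV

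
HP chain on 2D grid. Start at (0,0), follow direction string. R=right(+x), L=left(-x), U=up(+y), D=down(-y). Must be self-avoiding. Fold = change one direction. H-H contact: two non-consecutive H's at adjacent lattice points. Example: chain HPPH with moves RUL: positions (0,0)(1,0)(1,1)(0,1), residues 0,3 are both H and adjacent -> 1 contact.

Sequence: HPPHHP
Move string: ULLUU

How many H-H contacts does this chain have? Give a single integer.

Positions: [(0, 0), (0, 1), (-1, 1), (-2, 1), (-2, 2), (-2, 3)]
No H-H contacts found.

Answer: 0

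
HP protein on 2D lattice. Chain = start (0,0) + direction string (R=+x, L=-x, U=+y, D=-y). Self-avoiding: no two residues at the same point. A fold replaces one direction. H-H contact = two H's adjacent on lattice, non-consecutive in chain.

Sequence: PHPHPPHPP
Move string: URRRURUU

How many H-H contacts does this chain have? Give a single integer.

Positions: [(0, 0), (0, 1), (1, 1), (2, 1), (3, 1), (3, 2), (4, 2), (4, 3), (4, 4)]
No H-H contacts found.

Answer: 0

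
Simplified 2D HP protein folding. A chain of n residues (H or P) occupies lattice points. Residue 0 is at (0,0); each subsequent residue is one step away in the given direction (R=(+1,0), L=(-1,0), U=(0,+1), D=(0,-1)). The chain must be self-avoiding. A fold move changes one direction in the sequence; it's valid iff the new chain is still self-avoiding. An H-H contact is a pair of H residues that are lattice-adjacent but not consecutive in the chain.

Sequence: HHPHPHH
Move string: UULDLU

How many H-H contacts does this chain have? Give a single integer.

Answer: 1

Derivation:
Positions: [(0, 0), (0, 1), (0, 2), (-1, 2), (-1, 1), (-2, 1), (-2, 2)]
H-H contact: residue 3 @(-1,2) - residue 6 @(-2, 2)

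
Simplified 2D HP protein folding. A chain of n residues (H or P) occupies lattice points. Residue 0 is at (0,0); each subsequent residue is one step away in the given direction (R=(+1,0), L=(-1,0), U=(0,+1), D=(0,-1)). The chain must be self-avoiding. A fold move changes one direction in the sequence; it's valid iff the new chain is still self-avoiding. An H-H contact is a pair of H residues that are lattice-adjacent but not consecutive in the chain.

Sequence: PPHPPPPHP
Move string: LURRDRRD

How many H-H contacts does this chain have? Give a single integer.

Positions: [(0, 0), (-1, 0), (-1, 1), (0, 1), (1, 1), (1, 0), (2, 0), (3, 0), (3, -1)]
No H-H contacts found.

Answer: 0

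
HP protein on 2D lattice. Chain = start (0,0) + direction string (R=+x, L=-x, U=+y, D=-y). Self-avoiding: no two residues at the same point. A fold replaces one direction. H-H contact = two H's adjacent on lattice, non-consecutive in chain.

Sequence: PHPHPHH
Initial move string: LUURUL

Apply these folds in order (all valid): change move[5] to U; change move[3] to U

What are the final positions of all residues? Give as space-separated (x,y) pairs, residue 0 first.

Initial moves: LUURUL
Fold: move[5]->U => LUURUU (positions: [(0, 0), (-1, 0), (-1, 1), (-1, 2), (0, 2), (0, 3), (0, 4)])
Fold: move[3]->U => LUUUUU (positions: [(0, 0), (-1, 0), (-1, 1), (-1, 2), (-1, 3), (-1, 4), (-1, 5)])

Answer: (0,0) (-1,0) (-1,1) (-1,2) (-1,3) (-1,4) (-1,5)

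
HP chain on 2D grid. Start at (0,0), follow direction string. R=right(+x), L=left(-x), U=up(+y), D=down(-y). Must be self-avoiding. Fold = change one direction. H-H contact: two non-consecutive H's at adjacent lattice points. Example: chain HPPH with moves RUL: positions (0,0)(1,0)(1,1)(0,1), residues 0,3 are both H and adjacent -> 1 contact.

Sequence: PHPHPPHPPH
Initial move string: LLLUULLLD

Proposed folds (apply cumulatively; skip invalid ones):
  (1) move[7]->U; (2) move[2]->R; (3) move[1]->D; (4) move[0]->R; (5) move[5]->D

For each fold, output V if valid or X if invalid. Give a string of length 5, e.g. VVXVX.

Answer: XXVXX

Derivation:
Initial: LLLUULLLD -> [(0, 0), (-1, 0), (-2, 0), (-3, 0), (-3, 1), (-3, 2), (-4, 2), (-5, 2), (-6, 2), (-6, 1)]
Fold 1: move[7]->U => LLLUULLUD INVALID (collision), skipped
Fold 2: move[2]->R => LLRUULLLD INVALID (collision), skipped
Fold 3: move[1]->D => LDLUULLLD VALID
Fold 4: move[0]->R => RDLUULLLD INVALID (collision), skipped
Fold 5: move[5]->D => LDLUUDLLD INVALID (collision), skipped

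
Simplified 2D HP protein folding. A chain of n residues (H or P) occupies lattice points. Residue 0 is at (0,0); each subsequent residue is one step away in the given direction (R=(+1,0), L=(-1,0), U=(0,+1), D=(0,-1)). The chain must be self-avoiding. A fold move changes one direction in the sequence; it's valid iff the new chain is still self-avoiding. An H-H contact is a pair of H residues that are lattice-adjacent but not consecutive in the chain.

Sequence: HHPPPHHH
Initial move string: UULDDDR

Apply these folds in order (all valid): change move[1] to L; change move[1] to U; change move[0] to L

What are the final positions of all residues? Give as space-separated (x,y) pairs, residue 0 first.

Initial moves: UULDDDR
Fold: move[1]->L => ULLDDDR (positions: [(0, 0), (0, 1), (-1, 1), (-2, 1), (-2, 0), (-2, -1), (-2, -2), (-1, -2)])
Fold: move[1]->U => UULDDDR (positions: [(0, 0), (0, 1), (0, 2), (-1, 2), (-1, 1), (-1, 0), (-1, -1), (0, -1)])
Fold: move[0]->L => LULDDDR (positions: [(0, 0), (-1, 0), (-1, 1), (-2, 1), (-2, 0), (-2, -1), (-2, -2), (-1, -2)])

Answer: (0,0) (-1,0) (-1,1) (-2,1) (-2,0) (-2,-1) (-2,-2) (-1,-2)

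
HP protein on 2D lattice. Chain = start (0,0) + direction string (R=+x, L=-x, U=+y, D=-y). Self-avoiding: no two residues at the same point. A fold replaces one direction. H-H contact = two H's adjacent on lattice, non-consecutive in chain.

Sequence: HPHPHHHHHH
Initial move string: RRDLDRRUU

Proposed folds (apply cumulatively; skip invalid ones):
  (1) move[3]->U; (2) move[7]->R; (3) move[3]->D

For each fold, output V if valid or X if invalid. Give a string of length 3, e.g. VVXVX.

Initial: RRDLDRRUU -> [(0, 0), (1, 0), (2, 0), (2, -1), (1, -1), (1, -2), (2, -2), (3, -2), (3, -1), (3, 0)]
Fold 1: move[3]->U => RRDUDRRUU INVALID (collision), skipped
Fold 2: move[7]->R => RRDLDRRRU VALID
Fold 3: move[3]->D => RRDDDRRRU VALID

Answer: XVV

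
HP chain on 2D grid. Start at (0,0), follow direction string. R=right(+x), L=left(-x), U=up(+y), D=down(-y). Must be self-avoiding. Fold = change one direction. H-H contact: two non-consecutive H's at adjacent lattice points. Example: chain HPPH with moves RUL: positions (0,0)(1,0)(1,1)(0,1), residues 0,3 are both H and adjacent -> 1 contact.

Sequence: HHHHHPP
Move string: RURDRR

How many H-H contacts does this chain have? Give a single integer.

Answer: 1

Derivation:
Positions: [(0, 0), (1, 0), (1, 1), (2, 1), (2, 0), (3, 0), (4, 0)]
H-H contact: residue 1 @(1,0) - residue 4 @(2, 0)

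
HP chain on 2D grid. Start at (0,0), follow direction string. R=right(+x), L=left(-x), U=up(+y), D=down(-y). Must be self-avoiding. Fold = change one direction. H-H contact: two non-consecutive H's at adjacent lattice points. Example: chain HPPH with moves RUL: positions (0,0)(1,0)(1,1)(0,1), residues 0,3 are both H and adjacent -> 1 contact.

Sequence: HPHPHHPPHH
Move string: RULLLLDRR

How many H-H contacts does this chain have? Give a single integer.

Answer: 3

Derivation:
Positions: [(0, 0), (1, 0), (1, 1), (0, 1), (-1, 1), (-2, 1), (-3, 1), (-3, 0), (-2, 0), (-1, 0)]
H-H contact: residue 0 @(0,0) - residue 9 @(-1, 0)
H-H contact: residue 4 @(-1,1) - residue 9 @(-1, 0)
H-H contact: residue 5 @(-2,1) - residue 8 @(-2, 0)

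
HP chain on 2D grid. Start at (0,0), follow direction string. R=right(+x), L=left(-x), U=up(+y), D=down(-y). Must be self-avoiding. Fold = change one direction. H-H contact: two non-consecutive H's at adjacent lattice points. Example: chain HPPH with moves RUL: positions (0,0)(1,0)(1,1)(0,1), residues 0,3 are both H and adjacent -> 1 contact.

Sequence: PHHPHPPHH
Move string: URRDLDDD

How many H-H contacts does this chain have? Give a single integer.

Positions: [(0, 0), (0, 1), (1, 1), (2, 1), (2, 0), (1, 0), (1, -1), (1, -2), (1, -3)]
No H-H contacts found.

Answer: 0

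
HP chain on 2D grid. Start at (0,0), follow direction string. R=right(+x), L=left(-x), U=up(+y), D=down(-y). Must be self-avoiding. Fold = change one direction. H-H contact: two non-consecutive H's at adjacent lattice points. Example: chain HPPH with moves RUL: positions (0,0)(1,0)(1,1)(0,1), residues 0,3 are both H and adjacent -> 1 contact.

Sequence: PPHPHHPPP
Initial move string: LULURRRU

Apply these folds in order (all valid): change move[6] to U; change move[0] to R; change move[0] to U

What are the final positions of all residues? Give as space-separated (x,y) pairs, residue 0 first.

Answer: (0,0) (0,1) (0,2) (-1,2) (-1,3) (0,3) (1,3) (1,4) (1,5)

Derivation:
Initial moves: LULURRRU
Fold: move[6]->U => LULURRUU (positions: [(0, 0), (-1, 0), (-1, 1), (-2, 1), (-2, 2), (-1, 2), (0, 2), (0, 3), (0, 4)])
Fold: move[0]->R => RULURRUU (positions: [(0, 0), (1, 0), (1, 1), (0, 1), (0, 2), (1, 2), (2, 2), (2, 3), (2, 4)])
Fold: move[0]->U => UULURRUU (positions: [(0, 0), (0, 1), (0, 2), (-1, 2), (-1, 3), (0, 3), (1, 3), (1, 4), (1, 5)])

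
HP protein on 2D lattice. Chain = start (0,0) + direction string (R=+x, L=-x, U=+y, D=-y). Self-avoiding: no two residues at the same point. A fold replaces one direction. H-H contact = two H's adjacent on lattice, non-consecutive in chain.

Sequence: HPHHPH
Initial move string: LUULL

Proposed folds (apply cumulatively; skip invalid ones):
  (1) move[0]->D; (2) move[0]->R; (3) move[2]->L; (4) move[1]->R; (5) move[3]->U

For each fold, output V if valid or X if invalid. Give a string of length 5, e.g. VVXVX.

Initial: LUULL -> [(0, 0), (-1, 0), (-1, 1), (-1, 2), (-2, 2), (-3, 2)]
Fold 1: move[0]->D => DUULL INVALID (collision), skipped
Fold 2: move[0]->R => RUULL VALID
Fold 3: move[2]->L => RULLL VALID
Fold 4: move[1]->R => RRLLL INVALID (collision), skipped
Fold 5: move[3]->U => RULUL VALID

Answer: XVVXV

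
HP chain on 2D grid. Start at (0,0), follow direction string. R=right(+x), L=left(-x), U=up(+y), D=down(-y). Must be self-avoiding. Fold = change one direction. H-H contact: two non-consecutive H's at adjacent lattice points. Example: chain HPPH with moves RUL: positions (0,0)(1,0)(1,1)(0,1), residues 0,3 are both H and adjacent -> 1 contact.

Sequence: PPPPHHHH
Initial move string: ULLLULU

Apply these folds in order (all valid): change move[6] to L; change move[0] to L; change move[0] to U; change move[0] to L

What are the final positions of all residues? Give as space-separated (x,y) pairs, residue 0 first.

Answer: (0,0) (-1,0) (-2,0) (-3,0) (-4,0) (-4,1) (-5,1) (-6,1)

Derivation:
Initial moves: ULLLULU
Fold: move[6]->L => ULLLULL (positions: [(0, 0), (0, 1), (-1, 1), (-2, 1), (-3, 1), (-3, 2), (-4, 2), (-5, 2)])
Fold: move[0]->L => LLLLULL (positions: [(0, 0), (-1, 0), (-2, 0), (-3, 0), (-4, 0), (-4, 1), (-5, 1), (-6, 1)])
Fold: move[0]->U => ULLLULL (positions: [(0, 0), (0, 1), (-1, 1), (-2, 1), (-3, 1), (-3, 2), (-4, 2), (-5, 2)])
Fold: move[0]->L => LLLLULL (positions: [(0, 0), (-1, 0), (-2, 0), (-3, 0), (-4, 0), (-4, 1), (-5, 1), (-6, 1)])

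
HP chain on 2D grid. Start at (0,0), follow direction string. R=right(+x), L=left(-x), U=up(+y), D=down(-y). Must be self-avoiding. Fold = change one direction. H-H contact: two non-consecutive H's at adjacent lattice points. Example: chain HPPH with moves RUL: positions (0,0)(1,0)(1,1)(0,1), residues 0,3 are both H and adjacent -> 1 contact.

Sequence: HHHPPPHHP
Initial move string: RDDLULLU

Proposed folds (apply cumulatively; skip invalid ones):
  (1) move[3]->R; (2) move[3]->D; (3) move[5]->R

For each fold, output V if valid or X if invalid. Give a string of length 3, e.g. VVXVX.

Initial: RDDLULLU -> [(0, 0), (1, 0), (1, -1), (1, -2), (0, -2), (0, -1), (-1, -1), (-2, -1), (-2, 0)]
Fold 1: move[3]->R => RDDRULLU INVALID (collision), skipped
Fold 2: move[3]->D => RDDDULLU INVALID (collision), skipped
Fold 3: move[5]->R => RDDLURLU INVALID (collision), skipped

Answer: XXX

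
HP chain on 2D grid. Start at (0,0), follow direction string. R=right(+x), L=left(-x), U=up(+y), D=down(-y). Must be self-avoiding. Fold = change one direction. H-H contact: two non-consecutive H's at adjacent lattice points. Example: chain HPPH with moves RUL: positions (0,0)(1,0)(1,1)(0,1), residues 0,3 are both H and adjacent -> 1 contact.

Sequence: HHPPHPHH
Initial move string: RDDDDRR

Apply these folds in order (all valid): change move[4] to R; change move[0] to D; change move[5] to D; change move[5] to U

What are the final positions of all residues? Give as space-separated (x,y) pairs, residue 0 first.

Answer: (0,0) (0,-1) (0,-2) (0,-3) (0,-4) (1,-4) (1,-3) (2,-3)

Derivation:
Initial moves: RDDDDRR
Fold: move[4]->R => RDDDRRR (positions: [(0, 0), (1, 0), (1, -1), (1, -2), (1, -3), (2, -3), (3, -3), (4, -3)])
Fold: move[0]->D => DDDDRRR (positions: [(0, 0), (0, -1), (0, -2), (0, -3), (0, -4), (1, -4), (2, -4), (3, -4)])
Fold: move[5]->D => DDDDRDR (positions: [(0, 0), (0, -1), (0, -2), (0, -3), (0, -4), (1, -4), (1, -5), (2, -5)])
Fold: move[5]->U => DDDDRUR (positions: [(0, 0), (0, -1), (0, -2), (0, -3), (0, -4), (1, -4), (1, -3), (2, -3)])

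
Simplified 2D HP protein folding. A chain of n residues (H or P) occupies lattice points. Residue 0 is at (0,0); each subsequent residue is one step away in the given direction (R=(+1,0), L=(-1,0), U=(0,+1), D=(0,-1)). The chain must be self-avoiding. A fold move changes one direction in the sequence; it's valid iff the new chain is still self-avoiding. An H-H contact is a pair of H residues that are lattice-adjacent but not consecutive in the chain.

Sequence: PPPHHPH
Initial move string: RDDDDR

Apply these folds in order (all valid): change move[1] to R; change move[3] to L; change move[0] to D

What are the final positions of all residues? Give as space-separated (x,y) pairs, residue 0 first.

Initial moves: RDDDDR
Fold: move[1]->R => RRDDDR (positions: [(0, 0), (1, 0), (2, 0), (2, -1), (2, -2), (2, -3), (3, -3)])
Fold: move[3]->L => RRDLDR (positions: [(0, 0), (1, 0), (2, 0), (2, -1), (1, -1), (1, -2), (2, -2)])
Fold: move[0]->D => DRDLDR (positions: [(0, 0), (0, -1), (1, -1), (1, -2), (0, -2), (0, -3), (1, -3)])

Answer: (0,0) (0,-1) (1,-1) (1,-2) (0,-2) (0,-3) (1,-3)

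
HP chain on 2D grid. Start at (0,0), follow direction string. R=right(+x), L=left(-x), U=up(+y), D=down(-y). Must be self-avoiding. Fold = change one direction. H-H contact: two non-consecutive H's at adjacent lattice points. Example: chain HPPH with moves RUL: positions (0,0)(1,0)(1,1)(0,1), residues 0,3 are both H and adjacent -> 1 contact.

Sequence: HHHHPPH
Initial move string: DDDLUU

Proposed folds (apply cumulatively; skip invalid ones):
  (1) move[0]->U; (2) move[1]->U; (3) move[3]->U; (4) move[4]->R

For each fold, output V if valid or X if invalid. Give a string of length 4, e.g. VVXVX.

Initial: DDDLUU -> [(0, 0), (0, -1), (0, -2), (0, -3), (-1, -3), (-1, -2), (-1, -1)]
Fold 1: move[0]->U => UDDLUU INVALID (collision), skipped
Fold 2: move[1]->U => DUDLUU INVALID (collision), skipped
Fold 3: move[3]->U => DDDUUU INVALID (collision), skipped
Fold 4: move[4]->R => DDDLRU INVALID (collision), skipped

Answer: XXXX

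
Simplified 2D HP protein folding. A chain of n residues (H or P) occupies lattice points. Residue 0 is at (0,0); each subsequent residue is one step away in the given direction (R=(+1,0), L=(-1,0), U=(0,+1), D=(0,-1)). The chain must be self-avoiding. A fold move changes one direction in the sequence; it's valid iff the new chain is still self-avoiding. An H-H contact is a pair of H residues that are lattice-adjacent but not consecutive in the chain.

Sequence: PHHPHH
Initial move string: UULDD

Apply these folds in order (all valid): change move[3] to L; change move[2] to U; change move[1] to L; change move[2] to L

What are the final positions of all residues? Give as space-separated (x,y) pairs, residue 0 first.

Answer: (0,0) (0,1) (-1,1) (-2,1) (-3,1) (-3,0)

Derivation:
Initial moves: UULDD
Fold: move[3]->L => UULLD (positions: [(0, 0), (0, 1), (0, 2), (-1, 2), (-2, 2), (-2, 1)])
Fold: move[2]->U => UUULD (positions: [(0, 0), (0, 1), (0, 2), (0, 3), (-1, 3), (-1, 2)])
Fold: move[1]->L => ULULD (positions: [(0, 0), (0, 1), (-1, 1), (-1, 2), (-2, 2), (-2, 1)])
Fold: move[2]->L => ULLLD (positions: [(0, 0), (0, 1), (-1, 1), (-2, 1), (-3, 1), (-3, 0)])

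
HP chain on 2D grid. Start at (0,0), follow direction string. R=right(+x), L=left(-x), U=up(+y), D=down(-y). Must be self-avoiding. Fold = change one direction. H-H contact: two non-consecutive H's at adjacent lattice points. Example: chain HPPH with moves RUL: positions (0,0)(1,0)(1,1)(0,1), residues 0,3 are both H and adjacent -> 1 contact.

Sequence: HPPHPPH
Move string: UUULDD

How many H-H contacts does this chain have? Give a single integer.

Positions: [(0, 0), (0, 1), (0, 2), (0, 3), (-1, 3), (-1, 2), (-1, 1)]
No H-H contacts found.

Answer: 0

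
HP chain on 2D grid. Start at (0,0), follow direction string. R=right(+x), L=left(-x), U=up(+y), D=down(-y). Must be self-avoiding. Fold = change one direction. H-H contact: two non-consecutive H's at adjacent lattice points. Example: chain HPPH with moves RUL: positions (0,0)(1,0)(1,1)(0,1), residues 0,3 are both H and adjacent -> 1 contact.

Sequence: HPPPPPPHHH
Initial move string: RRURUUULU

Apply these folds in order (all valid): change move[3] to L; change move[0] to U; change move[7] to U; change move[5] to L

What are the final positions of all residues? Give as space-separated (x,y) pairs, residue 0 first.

Initial moves: RRURUUULU
Fold: move[3]->L => RRULUUULU (positions: [(0, 0), (1, 0), (2, 0), (2, 1), (1, 1), (1, 2), (1, 3), (1, 4), (0, 4), (0, 5)])
Fold: move[0]->U => URULUUULU (positions: [(0, 0), (0, 1), (1, 1), (1, 2), (0, 2), (0, 3), (0, 4), (0, 5), (-1, 5), (-1, 6)])
Fold: move[7]->U => URULUUUUU (positions: [(0, 0), (0, 1), (1, 1), (1, 2), (0, 2), (0, 3), (0, 4), (0, 5), (0, 6), (0, 7)])
Fold: move[5]->L => URULULUUU (positions: [(0, 0), (0, 1), (1, 1), (1, 2), (0, 2), (0, 3), (-1, 3), (-1, 4), (-1, 5), (-1, 6)])

Answer: (0,0) (0,1) (1,1) (1,2) (0,2) (0,3) (-1,3) (-1,4) (-1,5) (-1,6)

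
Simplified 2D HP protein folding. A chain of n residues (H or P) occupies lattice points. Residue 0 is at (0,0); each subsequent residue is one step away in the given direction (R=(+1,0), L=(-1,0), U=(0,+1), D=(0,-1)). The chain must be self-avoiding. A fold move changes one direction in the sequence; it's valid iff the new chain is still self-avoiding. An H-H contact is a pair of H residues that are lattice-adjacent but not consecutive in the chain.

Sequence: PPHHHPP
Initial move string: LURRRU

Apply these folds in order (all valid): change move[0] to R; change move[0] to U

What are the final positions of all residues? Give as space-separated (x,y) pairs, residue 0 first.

Initial moves: LURRRU
Fold: move[0]->R => RURRRU (positions: [(0, 0), (1, 0), (1, 1), (2, 1), (3, 1), (4, 1), (4, 2)])
Fold: move[0]->U => UURRRU (positions: [(0, 0), (0, 1), (0, 2), (1, 2), (2, 2), (3, 2), (3, 3)])

Answer: (0,0) (0,1) (0,2) (1,2) (2,2) (3,2) (3,3)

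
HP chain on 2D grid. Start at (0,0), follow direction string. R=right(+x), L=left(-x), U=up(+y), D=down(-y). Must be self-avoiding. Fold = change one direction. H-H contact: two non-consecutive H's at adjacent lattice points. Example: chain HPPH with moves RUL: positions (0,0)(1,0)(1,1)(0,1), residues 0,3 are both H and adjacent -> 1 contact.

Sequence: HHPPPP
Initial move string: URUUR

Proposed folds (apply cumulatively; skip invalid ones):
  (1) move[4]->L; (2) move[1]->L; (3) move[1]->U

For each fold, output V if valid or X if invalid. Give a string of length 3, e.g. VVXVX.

Initial: URUUR -> [(0, 0), (0, 1), (1, 1), (1, 2), (1, 3), (2, 3)]
Fold 1: move[4]->L => URUUL VALID
Fold 2: move[1]->L => ULUUL VALID
Fold 3: move[1]->U => UUUUL VALID

Answer: VVV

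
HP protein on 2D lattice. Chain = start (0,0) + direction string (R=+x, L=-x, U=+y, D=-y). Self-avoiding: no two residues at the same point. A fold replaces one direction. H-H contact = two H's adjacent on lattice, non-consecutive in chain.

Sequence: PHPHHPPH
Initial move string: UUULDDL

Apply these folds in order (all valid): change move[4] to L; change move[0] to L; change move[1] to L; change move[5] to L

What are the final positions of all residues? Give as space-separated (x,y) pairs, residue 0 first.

Answer: (0,0) (-1,0) (-2,0) (-2,1) (-3,1) (-4,1) (-5,1) (-6,1)

Derivation:
Initial moves: UUULDDL
Fold: move[4]->L => UUULLDL (positions: [(0, 0), (0, 1), (0, 2), (0, 3), (-1, 3), (-2, 3), (-2, 2), (-3, 2)])
Fold: move[0]->L => LUULLDL (positions: [(0, 0), (-1, 0), (-1, 1), (-1, 2), (-2, 2), (-3, 2), (-3, 1), (-4, 1)])
Fold: move[1]->L => LLULLDL (positions: [(0, 0), (-1, 0), (-2, 0), (-2, 1), (-3, 1), (-4, 1), (-4, 0), (-5, 0)])
Fold: move[5]->L => LLULLLL (positions: [(0, 0), (-1, 0), (-2, 0), (-2, 1), (-3, 1), (-4, 1), (-5, 1), (-6, 1)])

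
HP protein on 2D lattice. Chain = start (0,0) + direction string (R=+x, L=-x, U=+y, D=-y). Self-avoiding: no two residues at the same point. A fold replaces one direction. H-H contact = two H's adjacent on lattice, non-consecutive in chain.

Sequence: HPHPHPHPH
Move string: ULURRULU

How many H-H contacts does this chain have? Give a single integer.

Positions: [(0, 0), (0, 1), (-1, 1), (-1, 2), (0, 2), (1, 2), (1, 3), (0, 3), (0, 4)]
No H-H contacts found.

Answer: 0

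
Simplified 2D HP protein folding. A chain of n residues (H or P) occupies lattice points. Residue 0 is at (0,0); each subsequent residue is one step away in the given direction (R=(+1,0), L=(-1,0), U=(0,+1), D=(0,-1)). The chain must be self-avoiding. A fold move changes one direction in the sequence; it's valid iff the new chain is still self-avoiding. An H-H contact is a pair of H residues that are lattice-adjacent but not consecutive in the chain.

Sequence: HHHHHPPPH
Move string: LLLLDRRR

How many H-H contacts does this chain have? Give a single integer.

Answer: 1

Derivation:
Positions: [(0, 0), (-1, 0), (-2, 0), (-3, 0), (-4, 0), (-4, -1), (-3, -1), (-2, -1), (-1, -1)]
H-H contact: residue 1 @(-1,0) - residue 8 @(-1, -1)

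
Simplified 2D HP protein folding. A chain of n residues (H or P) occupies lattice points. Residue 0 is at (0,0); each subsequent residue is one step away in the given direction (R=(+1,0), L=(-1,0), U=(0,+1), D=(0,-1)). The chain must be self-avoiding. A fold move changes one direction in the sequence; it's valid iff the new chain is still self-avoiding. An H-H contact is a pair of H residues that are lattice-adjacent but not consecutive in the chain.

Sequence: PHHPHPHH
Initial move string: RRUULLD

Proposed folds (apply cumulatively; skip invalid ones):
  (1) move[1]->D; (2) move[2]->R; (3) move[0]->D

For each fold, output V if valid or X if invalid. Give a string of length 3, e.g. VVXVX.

Initial: RRUULLD -> [(0, 0), (1, 0), (2, 0), (2, 1), (2, 2), (1, 2), (0, 2), (0, 1)]
Fold 1: move[1]->D => RDUULLD INVALID (collision), skipped
Fold 2: move[2]->R => RRRULLD INVALID (collision), skipped
Fold 3: move[0]->D => DRUULLD VALID

Answer: XXV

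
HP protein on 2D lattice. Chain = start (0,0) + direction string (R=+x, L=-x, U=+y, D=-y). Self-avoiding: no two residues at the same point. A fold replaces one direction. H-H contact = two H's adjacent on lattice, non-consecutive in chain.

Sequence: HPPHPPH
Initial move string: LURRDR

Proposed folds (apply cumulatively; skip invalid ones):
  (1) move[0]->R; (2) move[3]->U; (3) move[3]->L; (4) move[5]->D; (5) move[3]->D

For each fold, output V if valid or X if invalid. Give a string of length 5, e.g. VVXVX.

Answer: VXXVV

Derivation:
Initial: LURRDR -> [(0, 0), (-1, 0), (-1, 1), (0, 1), (1, 1), (1, 0), (2, 0)]
Fold 1: move[0]->R => RURRDR VALID
Fold 2: move[3]->U => RURUDR INVALID (collision), skipped
Fold 3: move[3]->L => RURLDR INVALID (collision), skipped
Fold 4: move[5]->D => RURRDD VALID
Fold 5: move[3]->D => RURDDD VALID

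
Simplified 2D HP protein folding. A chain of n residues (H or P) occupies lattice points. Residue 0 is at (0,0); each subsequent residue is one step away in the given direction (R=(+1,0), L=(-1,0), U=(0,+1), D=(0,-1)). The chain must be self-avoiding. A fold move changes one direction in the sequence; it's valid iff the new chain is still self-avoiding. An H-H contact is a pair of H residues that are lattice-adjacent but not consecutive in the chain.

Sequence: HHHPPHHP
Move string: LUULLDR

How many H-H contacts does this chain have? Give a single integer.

Positions: [(0, 0), (-1, 0), (-1, 1), (-1, 2), (-2, 2), (-3, 2), (-3, 1), (-2, 1)]
No H-H contacts found.

Answer: 0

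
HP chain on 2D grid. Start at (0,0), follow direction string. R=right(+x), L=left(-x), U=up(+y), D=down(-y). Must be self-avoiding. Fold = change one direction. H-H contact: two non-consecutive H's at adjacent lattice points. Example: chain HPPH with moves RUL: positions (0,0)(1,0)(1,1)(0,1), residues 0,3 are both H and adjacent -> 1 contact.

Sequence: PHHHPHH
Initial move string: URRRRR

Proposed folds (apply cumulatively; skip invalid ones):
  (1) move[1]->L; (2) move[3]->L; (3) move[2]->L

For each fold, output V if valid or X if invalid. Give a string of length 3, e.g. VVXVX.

Initial: URRRRR -> [(0, 0), (0, 1), (1, 1), (2, 1), (3, 1), (4, 1), (5, 1)]
Fold 1: move[1]->L => ULRRRR INVALID (collision), skipped
Fold 2: move[3]->L => URRLRR INVALID (collision), skipped
Fold 3: move[2]->L => URLRRR INVALID (collision), skipped

Answer: XXX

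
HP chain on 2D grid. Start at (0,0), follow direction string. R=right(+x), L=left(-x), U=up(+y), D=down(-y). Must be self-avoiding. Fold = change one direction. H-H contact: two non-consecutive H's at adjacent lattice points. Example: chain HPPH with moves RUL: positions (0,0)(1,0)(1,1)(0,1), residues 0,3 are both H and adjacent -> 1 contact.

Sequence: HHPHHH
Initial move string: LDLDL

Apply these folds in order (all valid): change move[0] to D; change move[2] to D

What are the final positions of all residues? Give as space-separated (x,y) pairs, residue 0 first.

Initial moves: LDLDL
Fold: move[0]->D => DDLDL (positions: [(0, 0), (0, -1), (0, -2), (-1, -2), (-1, -3), (-2, -3)])
Fold: move[2]->D => DDDDL (positions: [(0, 0), (0, -1), (0, -2), (0, -3), (0, -4), (-1, -4)])

Answer: (0,0) (0,-1) (0,-2) (0,-3) (0,-4) (-1,-4)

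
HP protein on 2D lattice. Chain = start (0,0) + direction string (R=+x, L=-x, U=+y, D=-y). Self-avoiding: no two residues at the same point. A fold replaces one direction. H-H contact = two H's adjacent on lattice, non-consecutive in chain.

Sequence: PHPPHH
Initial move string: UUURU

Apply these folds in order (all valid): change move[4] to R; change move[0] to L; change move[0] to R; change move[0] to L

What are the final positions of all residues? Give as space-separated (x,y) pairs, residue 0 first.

Answer: (0,0) (-1,0) (-1,1) (-1,2) (0,2) (1,2)

Derivation:
Initial moves: UUURU
Fold: move[4]->R => UUURR (positions: [(0, 0), (0, 1), (0, 2), (0, 3), (1, 3), (2, 3)])
Fold: move[0]->L => LUURR (positions: [(0, 0), (-1, 0), (-1, 1), (-1, 2), (0, 2), (1, 2)])
Fold: move[0]->R => RUURR (positions: [(0, 0), (1, 0), (1, 1), (1, 2), (2, 2), (3, 2)])
Fold: move[0]->L => LUURR (positions: [(0, 0), (-1, 0), (-1, 1), (-1, 2), (0, 2), (1, 2)])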